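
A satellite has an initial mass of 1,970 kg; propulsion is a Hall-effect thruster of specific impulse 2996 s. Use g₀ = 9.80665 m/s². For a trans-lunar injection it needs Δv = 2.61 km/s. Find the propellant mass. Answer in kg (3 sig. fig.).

v_e = Isp · g₀ = 2996 × 9.80665 = 29380.7 m/s.
By the Tsiolkovsky rocket equation, m₀/m_f = exp(Δv / v_e) = exp(2610 / 29380.7) = exp(0.0888) = 1.0929.
m_f = 1,970 / 1.0929 = 1,802.54 kg, so propellant = m₀ − m_f = 1,970 − 1,802.54 = 167.46 kg.

propellant mass ≈ 167 kg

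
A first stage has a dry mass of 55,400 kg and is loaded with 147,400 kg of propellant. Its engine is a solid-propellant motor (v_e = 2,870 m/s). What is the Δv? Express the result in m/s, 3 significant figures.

Δv ≈ 3720 m/s

m₀ = m_dry + m_prop = 55,400 + 147,400 = 202,800 kg.
By the Tsiolkovsky rocket equation, Δv = v_e · ln(m₀/m_f) = 2870.0 × ln(3.661) = 2870.0 × 1.2976 ≈ 3724.2 m/s.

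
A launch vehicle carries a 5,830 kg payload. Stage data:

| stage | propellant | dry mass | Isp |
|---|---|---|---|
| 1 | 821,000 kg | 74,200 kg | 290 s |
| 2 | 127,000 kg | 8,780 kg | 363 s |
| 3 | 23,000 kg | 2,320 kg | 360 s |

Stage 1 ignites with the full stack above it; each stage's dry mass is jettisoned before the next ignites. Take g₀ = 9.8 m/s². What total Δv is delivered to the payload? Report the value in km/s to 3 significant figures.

Δv ≈ 14.0 km/s

Ignition mass of stage 1 = 821,000+74,200 + 127,000+8,780 + 23,000+2,320 + 5,830 = 1,062,130 kg.
Stage 1: m₀ = 1,062,130 kg, m_f = 1,062,130 − 821,000 = 241,130 kg; Δv = 290×9.8×ln(4.405) = 2842.0×1.4827 ≈ 4214 m/s.
Stage 2: m₀ = 166,930 kg, m_f = 166,930 − 127,000 = 39,930 kg; Δv = 363×9.8×ln(4.181) = 3557.4×1.4304 ≈ 5089 m/s.
Stage 3: m₀ = 31,150 kg, m_f = 31,150 − 23,000 = 8,150 kg; Δv = 360×9.8×ln(3.822) = 3528.0×1.3408 ≈ 4730 m/s.
Total Δv = 4214 + 5089 + 4730 = 14033 m/s.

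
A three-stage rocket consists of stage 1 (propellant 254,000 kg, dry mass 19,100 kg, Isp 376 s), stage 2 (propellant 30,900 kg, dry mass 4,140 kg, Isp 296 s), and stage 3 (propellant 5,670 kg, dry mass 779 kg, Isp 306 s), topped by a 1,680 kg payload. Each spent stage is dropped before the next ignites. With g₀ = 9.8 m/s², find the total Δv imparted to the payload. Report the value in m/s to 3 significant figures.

Δv ≈ 13200 m/s

Ignition mass of stage 1 = 254,000+19,100 + 30,900+4,140 + 5,670+779 + 1,680 = 316,269 kg.
Stage 1: m₀ = 316,269 kg, m_f = 316,269 − 254,000 = 62,269 kg; Δv = 376×9.8×ln(5.079) = 3684.8×1.6251 ≈ 5988 m/s.
Stage 2: m₀ = 43,169 kg, m_f = 43,169 − 30,900 = 12,269 kg; Δv = 296×9.8×ln(3.519) = 2900.8×1.2580 ≈ 3649 m/s.
Stage 3: m₀ = 8,129 kg, m_f = 8,129 − 5,670 = 2,459 kg; Δv = 306×9.8×ln(3.306) = 2998.8×1.1957 ≈ 3586 m/s.
Total Δv = 5988 + 3649 + 3586 = 13223 m/s.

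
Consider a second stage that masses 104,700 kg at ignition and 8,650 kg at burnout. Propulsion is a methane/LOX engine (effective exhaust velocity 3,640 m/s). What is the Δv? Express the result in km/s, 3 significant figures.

Δv ≈ 9.08 km/s

Δv = v_e · ln(m₀/m_f) = 3640.0 × ln(12.1) = 3640.0 × 2.4935 ≈ 9076.5 m/s.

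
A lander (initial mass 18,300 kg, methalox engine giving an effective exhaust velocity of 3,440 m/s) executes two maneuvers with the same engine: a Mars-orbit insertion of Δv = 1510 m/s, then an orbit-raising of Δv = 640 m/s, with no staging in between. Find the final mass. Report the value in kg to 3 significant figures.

After the first burn: m = 18300 × exp(−1510/3440.0) = 18300 × 0.64471 = 11,798.2 kg.
After the second burn: m = 11,798.2 × exp(−640/3440.0) = 11,798.2 × 0.83023 = 9,795.22 kg.

final mass ≈ 9800 kg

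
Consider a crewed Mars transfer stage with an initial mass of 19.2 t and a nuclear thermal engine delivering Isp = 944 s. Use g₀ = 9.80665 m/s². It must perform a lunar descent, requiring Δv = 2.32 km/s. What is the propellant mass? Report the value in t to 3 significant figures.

v_e = Isp · g₀ = 944 × 9.80665 = 9257.5 m/s.
By the Tsiolkovsky rocket equation, m₀/m_f = exp(Δv / v_e) = exp(2320 / 9257.5) = exp(0.2506) = 1.2848.
m_f = 19.2 / 1.2848 = 14.944 t, so propellant = m₀ − m_f = 19.2 − 14.944 = 4.256 t.

propellant mass ≈ 4.26 t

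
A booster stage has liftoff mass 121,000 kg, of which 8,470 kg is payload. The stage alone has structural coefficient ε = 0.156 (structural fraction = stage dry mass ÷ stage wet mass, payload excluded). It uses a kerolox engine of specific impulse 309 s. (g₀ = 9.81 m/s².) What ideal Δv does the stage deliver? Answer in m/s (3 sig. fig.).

Stage wet mass = m₀ − payload = 121,000 − 8,470 = 112,530 kg.
Stage dry mass = ε × stage wet mass = 0.156 × 112,530 = 17,554.7 kg.
Burnout mass m_f = stage dry + payload = 17,554.7 + 8,470 = 26,024.7 kg.
v_e = Isp · g₀ = 309 × 9.81 = 3031.3 m/s.
Δv = v_e · ln(121,000/26,024.7) = 3031.3 × ln(4.649) = 3031.3 × 1.5367 ≈ 4658 m/s.

Δv ≈ 4660 m/s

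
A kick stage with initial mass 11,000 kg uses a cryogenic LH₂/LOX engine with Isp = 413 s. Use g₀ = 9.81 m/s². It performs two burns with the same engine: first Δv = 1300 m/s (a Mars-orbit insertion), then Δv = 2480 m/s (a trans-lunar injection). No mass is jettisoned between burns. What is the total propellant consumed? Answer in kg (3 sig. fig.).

v_e = Isp · g₀ = 413 × 9.81 = 4051.5 m/s.
After the first burn: m = 11000 × exp(−1300/4051.5) = 11000 × 0.72552 = 7,980.72 kg.
After the second burn: m = 7,980.72 × exp(−2480/4051.5) = 7,980.72 × 0.54220 = 4,327.15 kg.
Total propellant = m₀ − m_final = 11000 − 4,327.15 = 6,672.85 kg.

total propellant consumed ≈ 6670 kg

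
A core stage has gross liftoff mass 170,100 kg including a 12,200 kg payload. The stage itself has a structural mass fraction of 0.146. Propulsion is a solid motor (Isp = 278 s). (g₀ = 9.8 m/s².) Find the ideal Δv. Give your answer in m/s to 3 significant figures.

Δv ≈ 4290 m/s

Stage wet mass = m₀ − payload = 170,100 − 12,200 = 157,900 kg.
Stage dry mass = ε × stage wet mass = 0.146 × 157,900 = 23,053.4 kg.
Burnout mass m_f = stage dry + payload = 23,053.4 + 12,200 = 35,253.4 kg.
v_e = Isp · g₀ = 278 × 9.8 = 2724.4 m/s.
Δv = v_e · ln(170,100/35,253.4) = 2724.4 × ln(4.825) = 2724.4 × 1.5738 ≈ 4288 m/s.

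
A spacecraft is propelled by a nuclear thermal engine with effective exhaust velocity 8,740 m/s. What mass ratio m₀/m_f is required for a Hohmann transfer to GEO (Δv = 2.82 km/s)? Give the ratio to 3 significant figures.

m₀/m_f = exp(Δv / v_e) = exp(2820 / 8740.0) = exp(0.3227) = 1.3808.

mass ratio ≈ 1.38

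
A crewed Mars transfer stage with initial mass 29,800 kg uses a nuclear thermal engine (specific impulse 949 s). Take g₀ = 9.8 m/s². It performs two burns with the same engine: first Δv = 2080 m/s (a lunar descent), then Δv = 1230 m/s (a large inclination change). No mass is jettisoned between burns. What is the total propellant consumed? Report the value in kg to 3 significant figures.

v_e = Isp · g₀ = 949 × 9.8 = 9300.2 m/s.
After the first burn: m = 29800 × exp(−2080/9300.2) = 29800 × 0.79959 = 23,827.8 kg.
After the second burn: m = 23,827.8 × exp(−1230/9300.2) = 23,827.8 × 0.87612 = 20,876 kg.
Total propellant = m₀ − m_final = 29800 − 20,876 = 8,924 kg.

total propellant consumed ≈ 8920 kg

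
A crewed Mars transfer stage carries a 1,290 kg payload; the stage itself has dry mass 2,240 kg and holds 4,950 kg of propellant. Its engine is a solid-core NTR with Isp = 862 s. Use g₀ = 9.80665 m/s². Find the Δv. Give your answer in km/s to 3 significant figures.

Δv ≈ 7.41 km/s

v_e = Isp · g₀ = 862 × 9.80665 = 8453.3 m/s.
m₀ = payload + dry + propellant = 1,290 + 2,240 + 4,950 = 8,480 kg.
m_f = payload + dry = 1,290 + 2,240 = 3,530 kg.
From the ideal rocket equation, Δv = v_e · ln(m₀/m_f) = 8453.3 × ln(2.402) = 8453.3 × 0.8764 ≈ 7408.6 m/s.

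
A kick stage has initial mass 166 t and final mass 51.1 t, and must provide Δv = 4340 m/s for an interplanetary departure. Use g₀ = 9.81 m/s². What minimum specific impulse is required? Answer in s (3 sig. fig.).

Isp ≈ 375 s

ln(m₀/m_f) = ln(166000/51100) = ln(3.249) = 1.1782.
By the Tsiolkovsky rocket equation, v_e = Δv / ln(m₀/m_f) = 4340 / 1.1782 = 3683.6 m/s.
Isp = v_e / g₀ = 3683.6 / 9.81 = 375.5 s.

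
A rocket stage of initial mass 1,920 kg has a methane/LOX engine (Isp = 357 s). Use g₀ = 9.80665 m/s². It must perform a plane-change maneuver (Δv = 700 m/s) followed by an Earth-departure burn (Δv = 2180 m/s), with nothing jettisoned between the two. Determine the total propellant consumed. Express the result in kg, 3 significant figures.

total propellant consumed ≈ 1080 kg

v_e = Isp · g₀ = 357 × 9.80665 = 3501.0 m/s.
After the first burn: m = 1920 × exp(−700/3501.0) = 1920 × 0.81878 = 1,572.06 kg.
After the second burn: m = 1,572.06 × exp(−2180/3501.0) = 1,572.06 × 0.53650 = 843.41 kg.
Total propellant = m₀ − m_final = 1920 − 843.41 = 1,076.59 kg.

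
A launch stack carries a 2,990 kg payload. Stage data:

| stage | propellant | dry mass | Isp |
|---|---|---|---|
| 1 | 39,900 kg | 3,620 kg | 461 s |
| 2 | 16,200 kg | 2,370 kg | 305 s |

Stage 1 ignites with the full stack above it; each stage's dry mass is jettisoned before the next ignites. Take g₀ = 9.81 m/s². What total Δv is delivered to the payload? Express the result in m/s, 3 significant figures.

Δv ≈ 8460 m/s

Ignition mass of stage 1 = 39,900+3,620 + 16,200+2,370 + 2,990 = 65,080 kg.
Stage 1: m₀ = 65,080 kg, m_f = 65,080 − 39,900 = 25,180 kg; Δv = 461×9.81×ln(2.585) = 4522.4×0.9496 ≈ 4294 m/s.
Stage 2: m₀ = 21,560 kg, m_f = 21,560 − 16,200 = 5,360 kg; Δv = 305×9.81×ln(4.022) = 2992.1×1.3919 ≈ 4165 m/s.
Total Δv = 4294 + 4165 = 8459 m/s.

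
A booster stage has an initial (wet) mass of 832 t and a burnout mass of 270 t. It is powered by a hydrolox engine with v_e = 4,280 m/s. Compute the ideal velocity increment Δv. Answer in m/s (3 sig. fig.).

Δv ≈ 4820 m/s

Using Δv = v_e ln(m₀/m_f): Δv = v_e · ln(m₀/m_f) = 4280.0 × ln(3.081) = 4280.0 × 1.1254 ≈ 4816.8 m/s.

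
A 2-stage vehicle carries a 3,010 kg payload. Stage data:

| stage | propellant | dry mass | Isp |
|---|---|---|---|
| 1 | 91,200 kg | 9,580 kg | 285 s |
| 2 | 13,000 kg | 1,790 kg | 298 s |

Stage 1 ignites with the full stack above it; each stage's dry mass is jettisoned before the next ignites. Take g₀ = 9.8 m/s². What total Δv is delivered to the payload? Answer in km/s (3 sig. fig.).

Ignition mass of stage 1 = 91,200+9,580 + 13,000+1,790 + 3,010 = 118,580 kg.
Stage 1: m₀ = 118,580 kg, m_f = 118,580 − 91,200 = 27,380 kg; Δv = 285×9.8×ln(4.331) = 2793.0×1.4658 ≈ 4094 m/s.
Stage 2: m₀ = 17,800 kg, m_f = 17,800 − 13,000 = 4,800 kg; Δv = 298×9.8×ln(3.708) = 2920.4×1.3106 ≈ 3827 m/s.
Total Δv = 4094 + 3827 = 7921 m/s.

Δv ≈ 7.92 km/s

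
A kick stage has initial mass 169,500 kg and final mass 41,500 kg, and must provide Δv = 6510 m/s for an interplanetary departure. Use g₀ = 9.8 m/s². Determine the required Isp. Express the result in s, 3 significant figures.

ln(m₀/m_f) = ln(169500/41500) = ln(4.084) = 1.4072.
v_e = Δv / ln(m₀/m_f) = 6510 / 1.4072 = 4626.3 m/s.
Isp = v_e / g₀ = 4626.3 / 9.8 = 472.1 s.

Isp ≈ 472 s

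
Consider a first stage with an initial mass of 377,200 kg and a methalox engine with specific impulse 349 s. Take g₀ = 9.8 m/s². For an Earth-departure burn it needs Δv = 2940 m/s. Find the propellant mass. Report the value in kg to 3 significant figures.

propellant mass ≈ 218000 kg

v_e = Isp · g₀ = 349 × 9.8 = 3420.2 m/s.
m₀/m_f = exp(Δv / v_e) = exp(2940 / 3420.2) = exp(0.8596) = 2.3622.
m_f = 377,200 / 2.3622 = 159,682 kg, so propellant = m₀ − m_f = 377,200 − 159,682 = 217,518 kg.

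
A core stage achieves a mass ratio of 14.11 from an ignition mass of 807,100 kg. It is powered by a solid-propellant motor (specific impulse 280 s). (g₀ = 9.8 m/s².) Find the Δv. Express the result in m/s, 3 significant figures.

v_e = Isp · g₀ = 280 × 9.8 = 2744.0 m/s.
From the ideal rocket equation, Δv = v_e · ln(14.11) = 2744.0 × 2.6469 ≈ 7263.0 m/s.

Δv ≈ 7260 m/s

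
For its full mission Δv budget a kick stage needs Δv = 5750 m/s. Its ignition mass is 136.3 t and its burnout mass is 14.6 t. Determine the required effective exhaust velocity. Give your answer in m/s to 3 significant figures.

ln(m₀/m_f) = ln(136300/14600) = ln(9.336) = 2.2338.
Rocket equation: v_e = Δv / ln(m₀/m_f) = 5750 / 2.2338 = 2574.0 m/s.

v_e ≈ 2570 m/s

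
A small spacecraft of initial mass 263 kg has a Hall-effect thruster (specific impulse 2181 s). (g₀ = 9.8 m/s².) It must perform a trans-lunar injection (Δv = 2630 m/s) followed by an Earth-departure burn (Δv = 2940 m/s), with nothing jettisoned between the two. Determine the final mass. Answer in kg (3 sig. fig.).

final mass ≈ 203 kg

v_e = Isp · g₀ = 2181 × 9.8 = 21373.8 m/s.
After the first burn: m = 263 × exp(−2630/21373.8) = 263 × 0.88422 = 232.55 kg.
After the second burn: m = 232.55 × exp(−2940/21373.8) = 232.55 × 0.87149 = 202.665 kg.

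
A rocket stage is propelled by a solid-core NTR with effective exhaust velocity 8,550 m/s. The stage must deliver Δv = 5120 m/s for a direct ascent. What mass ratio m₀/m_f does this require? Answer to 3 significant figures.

By the Tsiolkovsky rocket equation, m₀/m_f = exp(Δv / v_e) = exp(5120 / 8550.0) = exp(0.5988) = 1.8200.

mass ratio ≈ 1.82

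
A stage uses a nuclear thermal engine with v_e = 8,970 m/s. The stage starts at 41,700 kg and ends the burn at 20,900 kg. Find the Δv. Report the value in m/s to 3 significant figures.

Δv ≈ 6200 m/s

From the ideal rocket equation, Δv = v_e · ln(m₀/m_f) = 8970.0 × ln(1.995) = 8970.0 × 0.6908 ≈ 6196.0 m/s.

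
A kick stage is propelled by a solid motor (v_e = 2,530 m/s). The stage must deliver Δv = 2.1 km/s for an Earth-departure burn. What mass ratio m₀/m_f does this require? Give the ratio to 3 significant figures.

m₀/m_f = exp(Δv / v_e) = exp(2100 / 2530.0) = exp(0.8300) = 2.2934.

mass ratio ≈ 2.29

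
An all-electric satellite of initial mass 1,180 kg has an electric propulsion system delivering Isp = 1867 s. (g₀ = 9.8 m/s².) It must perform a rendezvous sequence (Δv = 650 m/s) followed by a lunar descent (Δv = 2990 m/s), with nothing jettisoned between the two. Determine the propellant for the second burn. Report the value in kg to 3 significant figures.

v_e = Isp · g₀ = 1867 × 9.8 = 18296.6 m/s.
After the first burn: m = 1180 × exp(−650/18296.6) = 1180 × 0.96510 = 1,138.82 kg.
After the second burn: m = 1,138.82 × exp(−2990/18296.6) = 1,138.82 × 0.84924 = 967.131 kg.
Second-burn propellant = 1,138.82 − 967.131 = 171.689 kg.

propellant for the second burn ≈ 172 kg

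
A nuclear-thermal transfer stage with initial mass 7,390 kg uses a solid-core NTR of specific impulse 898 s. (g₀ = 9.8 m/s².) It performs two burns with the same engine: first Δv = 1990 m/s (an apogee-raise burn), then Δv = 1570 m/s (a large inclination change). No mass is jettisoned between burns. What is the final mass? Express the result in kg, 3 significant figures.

v_e = Isp · g₀ = 898 × 9.8 = 8800.4 m/s.
After the first burn: m = 7390 × exp(−1990/8800.4) = 7390 × 0.79762 = 5,894.41 kg.
After the second burn: m = 5,894.41 × exp(−1570/8800.4) = 5,894.41 × 0.83661 = 4,931.32 kg.

final mass ≈ 4930 kg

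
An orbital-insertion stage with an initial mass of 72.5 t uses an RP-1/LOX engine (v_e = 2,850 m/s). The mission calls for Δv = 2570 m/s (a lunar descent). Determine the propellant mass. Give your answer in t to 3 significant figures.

By the Tsiolkovsky rocket equation, m₀/m_f = exp(Δv / v_e) = exp(2570 / 2850.0) = exp(0.9018) = 2.4639.
m_f = 72.5 / 2.4639 = 29.4249 t, so propellant = m₀ − m_f = 72.5 − 29.4249 = 43.0751 t.

propellant mass ≈ 43.1 t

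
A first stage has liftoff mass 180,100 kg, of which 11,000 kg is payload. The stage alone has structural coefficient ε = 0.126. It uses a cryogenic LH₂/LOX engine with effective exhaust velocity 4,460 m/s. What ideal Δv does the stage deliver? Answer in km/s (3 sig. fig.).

Stage wet mass = m₀ − payload = 180,100 − 11,000 = 169,100 kg.
Stage dry mass = ε × stage wet mass = 0.126 × 169,100 = 21,306.6 kg.
Burnout mass m_f = stage dry + payload = 21,306.6 + 11,000 = 32,306.6 kg.
From the ideal rocket equation, Δv = v_e · ln(180,100/32,306.6) = 4460.0 × ln(5.575) = 4460.0 × 1.7182 ≈ 7663 m/s.

Δv ≈ 7.66 km/s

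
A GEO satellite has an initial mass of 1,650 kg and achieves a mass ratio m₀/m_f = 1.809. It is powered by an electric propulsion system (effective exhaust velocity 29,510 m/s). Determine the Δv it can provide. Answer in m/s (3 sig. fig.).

Δv ≈ 17500 m/s

Δv = v_e · ln(1.809) = 29510.0 × 0.5928 ≈ 17492.8 m/s.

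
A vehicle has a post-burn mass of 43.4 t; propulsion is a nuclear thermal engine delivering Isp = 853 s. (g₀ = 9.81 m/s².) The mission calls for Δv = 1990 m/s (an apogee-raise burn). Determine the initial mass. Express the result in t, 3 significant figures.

v_e = Isp · g₀ = 853 × 9.81 = 8367.9 m/s.
From the ideal rocket equation, m₀/m_f = exp(Δv / v_e) = exp(1990 / 8367.9) = exp(0.2378) = 1.2685.
m₀ = m_f × 1.2685 = 43.4 × 1.2685 = 55.0529 t.

initial mass ≈ 55.1 t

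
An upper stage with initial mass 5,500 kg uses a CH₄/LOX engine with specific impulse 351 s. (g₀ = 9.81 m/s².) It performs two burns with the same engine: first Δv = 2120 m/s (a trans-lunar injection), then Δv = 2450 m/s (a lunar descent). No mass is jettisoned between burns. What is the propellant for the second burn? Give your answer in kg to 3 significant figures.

propellant for the second burn ≈ 1510 kg

v_e = Isp · g₀ = 351 × 9.81 = 3443.3 m/s.
After the first burn: m = 5500 × exp(−2120/3443.3) = 5500 × 0.54027 = 2,971.49 kg.
After the second burn: m = 2,971.49 × exp(−2450/3443.3) = 2,971.49 × 0.49090 = 1,458.7 kg.
Second-burn propellant = 2,971.49 − 1,458.7 = 1,512.79 kg.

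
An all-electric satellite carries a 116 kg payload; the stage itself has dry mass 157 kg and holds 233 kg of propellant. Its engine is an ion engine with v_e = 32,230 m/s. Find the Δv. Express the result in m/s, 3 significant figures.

Δv ≈ 19900 m/s

m₀ = payload + dry + propellant = 116 + 157 + 233 = 506 kg.
m_f = payload + dry = 116 + 157 = 273 kg.
Δv = v_e · ln(m₀/m_f) = 32230.0 × ln(1.853) = 32230.0 × 0.6171 ≈ 19888.0 m/s.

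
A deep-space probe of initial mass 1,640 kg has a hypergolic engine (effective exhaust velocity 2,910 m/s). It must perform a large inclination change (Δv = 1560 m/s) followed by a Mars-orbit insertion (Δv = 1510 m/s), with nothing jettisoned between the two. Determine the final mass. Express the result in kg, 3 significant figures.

After the first burn: m = 1640 × exp(−1560/2910.0) = 1640 × 0.58504 = 959.466 kg.
After the second burn: m = 959.466 × exp(−1510/2910.0) = 959.466 × 0.59517 = 571.045 kg.

final mass ≈ 571 kg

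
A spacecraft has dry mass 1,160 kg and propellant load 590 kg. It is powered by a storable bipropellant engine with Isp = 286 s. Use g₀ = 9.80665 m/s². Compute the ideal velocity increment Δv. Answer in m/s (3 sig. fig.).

Δv ≈ 1150 m/s

v_e = Isp · g₀ = 286 × 9.80665 = 2804.7 m/s.
m₀ = m_dry + m_prop = 1,160 + 590 = 1,750 kg.
Δv = v_e · ln(m₀/m_f) = 2804.7 × ln(1.509) = 2804.7 × 0.4112 ≈ 1153.3 m/s.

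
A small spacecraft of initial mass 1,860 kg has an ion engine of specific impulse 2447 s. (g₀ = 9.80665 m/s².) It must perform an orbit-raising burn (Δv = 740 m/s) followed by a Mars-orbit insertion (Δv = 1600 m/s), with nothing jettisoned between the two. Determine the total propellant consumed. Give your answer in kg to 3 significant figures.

v_e = Isp · g₀ = 2447 × 9.80665 = 23996.9 m/s.
After the first burn: m = 1860 × exp(−740/23996.9) = 1860 × 0.96963 = 1,803.51 kg.
After the second burn: m = 1,803.51 × exp(−1600/23996.9) = 1,803.51 × 0.93550 = 1,687.18 kg.
Total propellant = m₀ − m_final = 1860 − 1,687.18 = 172.82 kg.

total propellant consumed ≈ 173 kg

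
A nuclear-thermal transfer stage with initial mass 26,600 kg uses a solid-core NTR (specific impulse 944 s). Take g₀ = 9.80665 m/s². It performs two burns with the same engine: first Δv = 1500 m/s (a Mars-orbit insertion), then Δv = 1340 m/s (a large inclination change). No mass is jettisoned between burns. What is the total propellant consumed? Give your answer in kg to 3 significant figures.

total propellant consumed ≈ 7030 kg

v_e = Isp · g₀ = 944 × 9.80665 = 9257.5 m/s.
After the first burn: m = 26600 × exp(−1500/9257.5) = 26600 × 0.85041 = 22,620.9 kg.
After the second burn: m = 22,620.9 × exp(−1340/9257.5) = 22,620.9 × 0.86524 = 19,572.5 kg.
Total propellant = m₀ − m_final = 26600 − 19,572.5 = 7,027.5 kg.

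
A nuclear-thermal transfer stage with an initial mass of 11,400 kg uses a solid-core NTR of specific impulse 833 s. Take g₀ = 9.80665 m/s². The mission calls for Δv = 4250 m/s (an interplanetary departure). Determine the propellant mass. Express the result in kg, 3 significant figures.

propellant mass ≈ 4620 kg

v_e = Isp · g₀ = 833 × 9.80665 = 8168.9 m/s.
Using Δv = v_e ln(m₀/m_f): m₀/m_f = exp(Δv / v_e) = exp(4250 / 8168.9) = exp(0.5203) = 1.6825.
m_f = 11,400 / 1.6825 = 6,775.63 kg, so propellant = m₀ − m_f = 11,400 − 6,775.63 = 4,624.37 kg.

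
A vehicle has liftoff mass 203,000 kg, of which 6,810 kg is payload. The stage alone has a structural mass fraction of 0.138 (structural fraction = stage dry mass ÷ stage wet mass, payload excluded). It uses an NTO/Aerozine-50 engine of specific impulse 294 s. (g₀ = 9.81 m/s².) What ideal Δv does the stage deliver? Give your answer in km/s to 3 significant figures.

Δv ≈ 5.16 km/s

Stage wet mass = m₀ − payload = 203,000 − 6,810 = 196,190 kg.
Stage dry mass = ε × stage wet mass = 0.138 × 196,190 = 27,074.2 kg.
Burnout mass m_f = stage dry + payload = 27,074.2 + 6,810 = 33,884.2 kg.
v_e = Isp · g₀ = 294 × 9.81 = 2884.1 m/s.
Using Δv = v_e ln(m₀/m_f): Δv = v_e · ln(203,000/33,884.2) = 2884.1 × ln(5.991) = 2884.1 × 1.7903 ≈ 5163 m/s.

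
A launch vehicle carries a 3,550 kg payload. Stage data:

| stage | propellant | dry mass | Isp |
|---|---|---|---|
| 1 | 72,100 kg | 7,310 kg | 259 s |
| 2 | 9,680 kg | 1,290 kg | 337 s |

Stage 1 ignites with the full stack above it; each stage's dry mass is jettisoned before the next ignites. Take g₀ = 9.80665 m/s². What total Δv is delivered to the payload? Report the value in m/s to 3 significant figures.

Δv ≈ 7340 m/s

Ignition mass of stage 1 = 72,100+7,310 + 9,680+1,290 + 3,550 = 93,930 kg.
Stage 1: m₀ = 93,930 kg, m_f = 93,930 − 72,100 = 21,830 kg; Δv = 259×9.80665×ln(4.303) = 2539.9×1.4593 ≈ 3706 m/s.
Stage 2: m₀ = 14,520 kg, m_f = 14,520 − 9,680 = 4,840 kg; Δv = 337×9.80665×ln(3) = 3304.8×1.0986 ≈ 3631 m/s.
Total Δv = 3706 + 3631 = 7337 m/s.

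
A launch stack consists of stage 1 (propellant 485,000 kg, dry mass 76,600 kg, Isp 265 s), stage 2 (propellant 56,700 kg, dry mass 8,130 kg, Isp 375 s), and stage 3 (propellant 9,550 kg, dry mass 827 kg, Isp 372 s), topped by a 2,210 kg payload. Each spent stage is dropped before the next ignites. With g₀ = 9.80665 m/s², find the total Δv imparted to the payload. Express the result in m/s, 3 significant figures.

Δv ≈ 13700 m/s

Ignition mass of stage 1 = 485,000+76,600 + 56,700+8,130 + 9,550+827 + 2,210 = 639,017 kg.
Stage 1: m₀ = 639,017 kg, m_f = 639,017 − 485,000 = 154,017 kg; Δv = 265×9.80665×ln(4.149) = 2598.8×1.4229 ≈ 3698 m/s.
Stage 2: m₀ = 77,417 kg, m_f = 77,417 − 56,700 = 20,717 kg; Δv = 375×9.80665×ln(3.737) = 3677.5×1.3183 ≈ 4848 m/s.
Stage 3: m₀ = 12,587 kg, m_f = 12,587 − 9,550 = 3,037 kg; Δv = 372×9.80665×ln(4.145) = 3648.1×1.4218 ≈ 5187 m/s.
Total Δv = 3698 + 4848 + 5187 = 13733 m/s.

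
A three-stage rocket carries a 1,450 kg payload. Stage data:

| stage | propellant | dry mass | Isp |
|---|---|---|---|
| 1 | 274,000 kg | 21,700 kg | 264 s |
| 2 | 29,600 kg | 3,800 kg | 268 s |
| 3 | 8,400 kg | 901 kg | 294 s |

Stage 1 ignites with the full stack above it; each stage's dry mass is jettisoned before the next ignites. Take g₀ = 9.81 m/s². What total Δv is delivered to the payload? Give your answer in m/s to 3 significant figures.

Δv ≈ 11600 m/s

Ignition mass of stage 1 = 274,000+21,700 + 29,600+3,800 + 8,400+901 + 1,450 = 339,851 kg.
Stage 1: m₀ = 339,851 kg, m_f = 339,851 − 274,000 = 65,851 kg; Δv = 264×9.81×ln(5.161) = 2589.8×1.6411 ≈ 4250 m/s.
Stage 2: m₀ = 44,151 kg, m_f = 44,151 − 29,600 = 14,551 kg; Δv = 268×9.81×ln(3.034) = 2629.1×1.1100 ≈ 2918 m/s.
Stage 3: m₀ = 10,751 kg, m_f = 10,751 − 8,400 = 2,351 kg; Δv = 294×9.81×ln(4.573) = 2884.1×1.5202 ≈ 4384 m/s.
Total Δv = 4250 + 2918 + 4384 = 11552 m/s.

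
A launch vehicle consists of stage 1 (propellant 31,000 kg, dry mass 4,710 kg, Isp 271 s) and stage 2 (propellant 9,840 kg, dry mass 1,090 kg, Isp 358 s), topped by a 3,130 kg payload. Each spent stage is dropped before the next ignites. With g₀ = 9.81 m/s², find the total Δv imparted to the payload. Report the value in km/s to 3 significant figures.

Δv ≈ 6.82 km/s

Ignition mass of stage 1 = 31,000+4,710 + 9,840+1,090 + 3,130 = 49,770 kg.
Stage 1: m₀ = 49,770 kg, m_f = 49,770 − 31,000 = 18,770 kg; Δv = 271×9.81×ln(2.652) = 2658.5×0.9752 ≈ 2592 m/s.
Stage 2: m₀ = 14,060 kg, m_f = 14,060 − 9,840 = 4,220 kg; Δv = 358×9.81×ln(3.332) = 3512.0×1.2035 ≈ 4227 m/s.
Total Δv = 2592 + 4227 = 6819 m/s.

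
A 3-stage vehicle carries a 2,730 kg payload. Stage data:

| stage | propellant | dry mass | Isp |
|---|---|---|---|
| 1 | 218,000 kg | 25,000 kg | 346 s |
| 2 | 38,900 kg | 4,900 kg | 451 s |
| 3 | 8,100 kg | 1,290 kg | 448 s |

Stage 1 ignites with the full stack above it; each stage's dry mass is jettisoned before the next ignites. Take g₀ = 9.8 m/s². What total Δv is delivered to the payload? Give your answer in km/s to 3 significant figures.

Δv ≈ 14.5 km/s

Ignition mass of stage 1 = 218,000+25,000 + 38,900+4,900 + 8,100+1,290 + 2,730 = 298,920 kg.
Stage 1: m₀ = 298,920 kg, m_f = 298,920 − 218,000 = 80,920 kg; Δv = 346×9.8×ln(3.694) = 3390.8×1.3067 ≈ 4431 m/s.
Stage 2: m₀ = 55,920 kg, m_f = 55,920 − 38,900 = 17,020 kg; Δv = 451×9.8×ln(3.286) = 4419.8×1.1895 ≈ 5257 m/s.
Stage 3: m₀ = 12,120 kg, m_f = 12,120 − 8,100 = 4,020 kg; Δv = 448×9.8×ln(3.015) = 4390.4×1.1036 ≈ 4845 m/s.
Total Δv = 4431 + 5257 + 4845 = 14533 m/s.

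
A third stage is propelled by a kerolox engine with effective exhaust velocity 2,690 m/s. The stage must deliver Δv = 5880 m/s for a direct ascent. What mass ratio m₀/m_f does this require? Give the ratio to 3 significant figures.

m₀/m_f = exp(Δv / v_e) = exp(5880 / 2690.0) = exp(2.1859) = 8.8984.

mass ratio ≈ 8.90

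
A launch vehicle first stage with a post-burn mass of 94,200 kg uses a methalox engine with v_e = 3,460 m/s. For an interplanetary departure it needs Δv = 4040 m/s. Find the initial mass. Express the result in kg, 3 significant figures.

initial mass ≈ 303000 kg

m₀/m_f = exp(Δv / v_e) = exp(4040 / 3460.0) = exp(1.1676) = 3.2144.
m₀ = m_f × 3.2144 = 94,200 × 3.2144 = 302,796 kg.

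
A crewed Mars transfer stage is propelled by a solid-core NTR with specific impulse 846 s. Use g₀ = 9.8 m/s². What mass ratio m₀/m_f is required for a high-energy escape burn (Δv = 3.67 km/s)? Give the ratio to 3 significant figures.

v_e = Isp · g₀ = 846 × 9.8 = 8290.8 m/s.
m₀/m_f = exp(Δv / v_e) = exp(3670 / 8290.8) = exp(0.4427) = 1.5568.

mass ratio ≈ 1.56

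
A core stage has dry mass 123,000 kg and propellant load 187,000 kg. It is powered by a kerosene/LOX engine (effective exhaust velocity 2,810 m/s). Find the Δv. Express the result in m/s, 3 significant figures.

Δv ≈ 2600 m/s

m₀ = m_dry + m_prop = 123,000 + 187,000 = 310,000 kg.
Using Δv = v_e ln(m₀/m_f): Δv = v_e · ln(m₀/m_f) = 2810.0 × ln(2.52) = 2810.0 × 0.9244 ≈ 2597.5 m/s.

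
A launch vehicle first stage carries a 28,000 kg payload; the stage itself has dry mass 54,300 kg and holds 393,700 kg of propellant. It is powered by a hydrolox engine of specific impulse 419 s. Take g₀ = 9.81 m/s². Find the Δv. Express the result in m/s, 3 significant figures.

Δv ≈ 7210 m/s

v_e = Isp · g₀ = 419 × 9.81 = 4110.4 m/s.
m₀ = payload + dry + propellant = 28,000 + 54,300 + 393,700 = 476,000 kg.
m_f = payload + dry = 28,000 + 54,300 = 82,300 kg.
Δv = v_e · ln(m₀/m_f) = 4110.4 × ln(5.784) = 4110.4 × 1.7550 ≈ 7213.9 m/s.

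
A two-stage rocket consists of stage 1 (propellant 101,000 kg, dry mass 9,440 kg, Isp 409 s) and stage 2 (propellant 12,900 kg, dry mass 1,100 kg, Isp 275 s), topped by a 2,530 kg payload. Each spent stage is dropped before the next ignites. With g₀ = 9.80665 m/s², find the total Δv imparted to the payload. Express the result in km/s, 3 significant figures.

Ignition mass of stage 1 = 101,000+9,440 + 12,900+1,100 + 2,530 = 126,970 kg.
Stage 1: m₀ = 126,970 kg, m_f = 126,970 − 101,000 = 25,970 kg; Δv = 409×9.80665×ln(4.889) = 4010.9×1.5870 ≈ 6365 m/s.
Stage 2: m₀ = 16,530 kg, m_f = 16,530 − 12,900 = 3,630 kg; Δv = 275×9.80665×ln(4.554) = 2696.8×1.5159 ≈ 4088 m/s.
Total Δv = 6365 + 4088 = 10453 m/s.

Δv ≈ 10.5 km/s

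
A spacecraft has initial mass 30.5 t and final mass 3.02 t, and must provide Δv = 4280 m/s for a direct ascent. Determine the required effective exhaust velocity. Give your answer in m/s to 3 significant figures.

v_e ≈ 1850 m/s

ln(m₀/m_f) = ln(30500/3020) = ln(10.1) = 2.3125.
Rocket equation: v_e = Δv / ln(m₀/m_f) = 4280 / 2.3125 = 1850.8 m/s.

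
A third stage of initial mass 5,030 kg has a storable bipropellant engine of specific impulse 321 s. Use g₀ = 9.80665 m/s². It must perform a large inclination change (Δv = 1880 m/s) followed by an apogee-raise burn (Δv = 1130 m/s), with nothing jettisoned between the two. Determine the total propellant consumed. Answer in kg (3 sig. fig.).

v_e = Isp · g₀ = 321 × 9.80665 = 3147.9 m/s.
After the first burn: m = 5030 × exp(−1880/3147.9) = 5030 × 0.55034 = 2,768.21 kg.
After the second burn: m = 2,768.21 × exp(−1130/3147.9) = 2,768.21 × 0.69840 = 1,933.32 kg.
Total propellant = m₀ − m_final = 5030 − 1,933.32 = 3,096.68 kg.

total propellant consumed ≈ 3100 kg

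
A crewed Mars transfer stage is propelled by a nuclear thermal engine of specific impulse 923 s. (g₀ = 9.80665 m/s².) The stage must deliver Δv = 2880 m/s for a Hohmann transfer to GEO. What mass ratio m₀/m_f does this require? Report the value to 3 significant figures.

v_e = Isp · g₀ = 923 × 9.80665 = 9051.5 m/s.
m₀/m_f = exp(Δv / v_e) = exp(2880 / 9051.5) = exp(0.3182) = 1.3746.

mass ratio ≈ 1.37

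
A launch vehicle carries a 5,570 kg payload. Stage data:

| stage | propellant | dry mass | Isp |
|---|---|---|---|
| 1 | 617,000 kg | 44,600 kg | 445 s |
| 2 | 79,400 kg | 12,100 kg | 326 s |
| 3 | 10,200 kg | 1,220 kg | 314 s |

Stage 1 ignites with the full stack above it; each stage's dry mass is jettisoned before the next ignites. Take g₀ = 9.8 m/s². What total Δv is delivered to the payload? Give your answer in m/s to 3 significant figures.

Ignition mass of stage 1 = 617,000+44,600 + 79,400+12,100 + 10,200+1,220 + 5,570 = 770,090 kg.
Stage 1: m₀ = 770,090 kg, m_f = 770,090 − 617,000 = 153,090 kg; Δv = 445×9.8×ln(5.03) = 4361.0×1.6155 ≈ 7045 m/s.
Stage 2: m₀ = 108,490 kg, m_f = 108,490 − 79,400 = 29,090 kg; Δv = 326×9.8×ln(3.729) = 3194.8×1.3163 ≈ 4205 m/s.
Stage 3: m₀ = 16,990 kg, m_f = 16,990 − 10,200 = 6,790 kg; Δv = 314×9.8×ln(2.502) = 3077.2×0.9172 ≈ 2822 m/s.
Total Δv = 7045 + 4205 + 2822 = 14072 m/s.

Δv ≈ 14100 m/s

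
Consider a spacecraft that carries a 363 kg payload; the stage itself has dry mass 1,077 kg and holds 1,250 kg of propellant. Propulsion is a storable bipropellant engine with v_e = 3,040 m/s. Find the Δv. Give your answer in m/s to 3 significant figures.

Δv ≈ 1900 m/s

m₀ = payload + dry + propellant = 363 + 1,077 + 1,250 = 2,690 kg.
m_f = payload + dry = 363 + 1,077 = 1,440 kg.
Δv = v_e · ln(m₀/m_f) = 3040.0 × ln(1.868) = 3040.0 × 0.6249 ≈ 1899.7 m/s.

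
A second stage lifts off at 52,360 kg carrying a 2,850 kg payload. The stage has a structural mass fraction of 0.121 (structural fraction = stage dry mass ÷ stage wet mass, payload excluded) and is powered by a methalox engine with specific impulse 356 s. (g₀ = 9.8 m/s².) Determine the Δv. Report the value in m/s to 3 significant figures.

Stage wet mass = m₀ − payload = 52,360 − 2,850 = 49,510 kg.
Stage dry mass = ε × stage wet mass = 0.121 × 49,510 = 5,990.71 kg.
Burnout mass m_f = stage dry + payload = 5,990.71 + 2,850 = 8,840.71 kg.
v_e = Isp · g₀ = 356 × 9.8 = 3488.8 m/s.
By the Tsiolkovsky rocket equation, Δv = v_e · ln(52,360/8,840.71) = 3488.8 × ln(5.923) = 3488.8 × 1.7788 ≈ 6206 m/s.

Δv ≈ 6210 m/s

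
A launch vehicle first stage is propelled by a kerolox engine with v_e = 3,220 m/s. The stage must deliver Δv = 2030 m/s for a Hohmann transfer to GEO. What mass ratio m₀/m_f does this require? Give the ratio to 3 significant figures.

mass ratio ≈ 1.88

m₀/m_f = exp(Δv / v_e) = exp(2030 / 3220.0) = exp(0.6304) = 1.8784.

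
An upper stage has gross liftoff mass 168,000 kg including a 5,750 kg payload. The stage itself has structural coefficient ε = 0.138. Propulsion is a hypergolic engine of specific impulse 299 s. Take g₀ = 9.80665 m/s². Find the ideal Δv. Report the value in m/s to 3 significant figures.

Stage wet mass = m₀ − payload = 168,000 − 5,750 = 162,250 kg.
Stage dry mass = ε × stage wet mass = 0.138 × 162,250 = 22,390.5 kg.
Burnout mass m_f = stage dry + payload = 22,390.5 + 5,750 = 28,140.5 kg.
v_e = Isp · g₀ = 299 × 9.80665 = 2932.2 m/s.
Δv = v_e · ln(168,000/28,140.5) = 2932.2 × ln(5.97) = 2932.2 × 1.7868 ≈ 5239 m/s.

Δv ≈ 5240 m/s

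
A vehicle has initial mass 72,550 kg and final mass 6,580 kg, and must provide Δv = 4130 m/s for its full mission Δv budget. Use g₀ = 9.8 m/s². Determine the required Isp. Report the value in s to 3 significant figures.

Isp ≈ 176 s

ln(m₀/m_f) = ln(72550/6580) = ln(11.03) = 2.4002.
Using Δv = v_e ln(m₀/m_f): v_e = Δv / ln(m₀/m_f) = 4130 / 2.4002 = 1720.7 m/s.
Isp = v_e / g₀ = 1720.7 / 9.8 = 175.6 s.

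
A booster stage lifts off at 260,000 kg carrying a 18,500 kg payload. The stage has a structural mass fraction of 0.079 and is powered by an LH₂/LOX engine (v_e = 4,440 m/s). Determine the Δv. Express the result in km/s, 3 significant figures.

Stage wet mass = m₀ − payload = 260,000 − 18,500 = 241,500 kg.
Stage dry mass = ε × stage wet mass = 0.079 × 241,500 = 19,078.5 kg.
Burnout mass m_f = stage dry + payload = 19,078.5 + 18,500 = 37,578.5 kg.
By the Tsiolkovsky rocket equation, Δv = v_e · ln(260,000/37,578.5) = 4440.0 × ln(6.919) = 4440.0 × 1.9342 ≈ 8588 m/s.

Δv ≈ 8.59 km/s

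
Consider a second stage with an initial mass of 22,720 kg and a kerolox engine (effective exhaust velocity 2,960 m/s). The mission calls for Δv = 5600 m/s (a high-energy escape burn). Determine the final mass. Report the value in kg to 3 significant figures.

By the Tsiolkovsky rocket equation, m₀/m_f = exp(Δv / v_e) = exp(5600 / 2960.0) = exp(1.8919) = 6.6319.
m_f = m₀ / 6.6319 = 22,720 / 6.6319 = 3,425.87 kg.

final mass ≈ 3430 kg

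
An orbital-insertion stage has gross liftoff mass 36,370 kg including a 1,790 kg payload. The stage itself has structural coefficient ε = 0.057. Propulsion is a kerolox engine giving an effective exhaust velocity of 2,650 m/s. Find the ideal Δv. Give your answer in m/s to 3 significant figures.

Δv ≈ 6010 m/s

Stage wet mass = m₀ − payload = 36,370 − 1,790 = 34,580 kg.
Stage dry mass = ε × stage wet mass = 0.057 × 34,580 = 1,971.06 kg.
Burnout mass m_f = stage dry + payload = 1,971.06 + 1,790 = 3,761.06 kg.
Rocket equation: Δv = v_e · ln(36,370/3,761.06) = 2650.0 × ln(9.67) = 2650.0 × 2.2690 ≈ 6013 m/s.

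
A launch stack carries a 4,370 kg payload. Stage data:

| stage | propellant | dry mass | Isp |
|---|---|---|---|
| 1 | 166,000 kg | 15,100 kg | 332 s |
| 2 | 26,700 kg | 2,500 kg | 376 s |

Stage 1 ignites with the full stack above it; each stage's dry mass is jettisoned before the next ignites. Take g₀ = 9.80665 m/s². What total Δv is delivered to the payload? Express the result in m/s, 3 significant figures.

Ignition mass of stage 1 = 166,000+15,100 + 26,700+2,500 + 4,370 = 214,670 kg.
Stage 1: m₀ = 214,670 kg, m_f = 214,670 − 166,000 = 48,670 kg; Δv = 332×9.80665×ln(4.411) = 3255.8×1.4840 ≈ 4832 m/s.
Stage 2: m₀ = 33,570 kg, m_f = 33,570 − 26,700 = 6,870 kg; Δv = 376×9.80665×ln(4.886) = 3687.3×1.5865 ≈ 5850 m/s.
Total Δv = 4832 + 5850 = 10682 m/s.

Δv ≈ 10700 m/s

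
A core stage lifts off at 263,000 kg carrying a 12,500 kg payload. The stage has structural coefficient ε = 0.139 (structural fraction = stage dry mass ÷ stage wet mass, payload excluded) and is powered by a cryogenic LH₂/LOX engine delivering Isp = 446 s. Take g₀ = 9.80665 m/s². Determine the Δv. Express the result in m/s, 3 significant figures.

Stage wet mass = m₀ − payload = 263,000 − 12,500 = 250,500 kg.
Stage dry mass = ε × stage wet mass = 0.139 × 250,500 = 34,819.5 kg.
Burnout mass m_f = stage dry + payload = 34,819.5 + 12,500 = 47,319.5 kg.
v_e = Isp · g₀ = 446 × 9.80665 = 4373.8 m/s.
Using Δv = v_e ln(m₀/m_f): Δv = v_e · ln(263,000/47,319.5) = 4373.8 × ln(5.558) = 4373.8 × 1.7152 ≈ 7502 m/s.

Δv ≈ 7500 m/s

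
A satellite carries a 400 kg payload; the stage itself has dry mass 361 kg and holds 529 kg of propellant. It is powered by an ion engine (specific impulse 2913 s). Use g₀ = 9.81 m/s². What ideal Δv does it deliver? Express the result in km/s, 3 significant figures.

v_e = Isp · g₀ = 2913 × 9.81 = 28576.5 m/s.
m₀ = payload + dry + propellant = 400 + 361 + 529 = 1,290 kg.
m_f = payload + dry = 400 + 361 = 761 kg.
By the Tsiolkovsky rocket equation, Δv = v_e · ln(m₀/m_f) = 28576.5 × ln(1.695) = 28576.5 × 0.5278 ≈ 15081.7 m/s.

Δv ≈ 15.1 km/s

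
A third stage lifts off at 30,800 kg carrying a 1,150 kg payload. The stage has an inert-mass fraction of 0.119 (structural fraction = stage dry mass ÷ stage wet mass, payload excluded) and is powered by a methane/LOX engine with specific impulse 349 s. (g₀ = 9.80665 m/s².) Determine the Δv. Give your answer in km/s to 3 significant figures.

Δv ≈ 6.45 km/s

Stage wet mass = m₀ − payload = 30,800 − 1,150 = 29,650 kg.
Stage dry mass = ε × stage wet mass = 0.119 × 29,650 = 3,528.35 kg.
Burnout mass m_f = stage dry + payload = 3,528.35 + 1,150 = 4,678.35 kg.
v_e = Isp · g₀ = 349 × 9.80665 = 3422.5 m/s.
Δv = v_e · ln(30,800/4,678.35) = 3422.5 × ln(6.584) = 3422.5 × 1.8846 ≈ 6450 m/s.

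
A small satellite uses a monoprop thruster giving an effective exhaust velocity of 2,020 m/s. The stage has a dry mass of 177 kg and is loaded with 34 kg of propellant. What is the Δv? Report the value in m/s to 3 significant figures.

m₀ = m_dry + m_prop = 177 + 34 = 211 kg.
Δv = v_e · ln(m₀/m_f) = 2020.0 × ln(1.192) = 2020.0 × 0.1757 ≈ 354.9 m/s.

Δv ≈ 355 m/s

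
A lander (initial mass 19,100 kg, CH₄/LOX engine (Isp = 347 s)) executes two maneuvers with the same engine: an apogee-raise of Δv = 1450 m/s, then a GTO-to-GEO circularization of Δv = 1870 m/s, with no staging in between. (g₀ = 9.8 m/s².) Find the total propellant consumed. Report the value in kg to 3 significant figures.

total propellant consumed ≈ 11900 kg

v_e = Isp · g₀ = 347 × 9.8 = 3400.6 m/s.
After the first burn: m = 19100 × exp(−1450/3400.6) = 19100 × 0.65286 = 12,469.6 kg.
After the second burn: m = 12,469.6 × exp(−1870/3400.6) = 12,469.6 × 0.57701 = 7,195.08 kg.
Total propellant = m₀ − m_final = 19100 − 7,195.08 = 11,904.92 kg.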